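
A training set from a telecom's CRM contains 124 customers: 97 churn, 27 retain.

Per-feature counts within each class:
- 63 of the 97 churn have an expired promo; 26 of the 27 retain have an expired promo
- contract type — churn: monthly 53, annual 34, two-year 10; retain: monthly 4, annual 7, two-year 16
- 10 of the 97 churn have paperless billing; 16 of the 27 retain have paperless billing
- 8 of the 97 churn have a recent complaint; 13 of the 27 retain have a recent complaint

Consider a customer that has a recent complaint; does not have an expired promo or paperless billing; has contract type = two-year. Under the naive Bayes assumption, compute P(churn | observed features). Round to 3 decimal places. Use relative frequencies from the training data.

churn: (97/124) × (34/97) × (10/97) × (87/97) × (8/97) ≈ 0.00209099
retain: (27/124) × (1/27) × (16/27) × (11/27) × (13/27) ≈ 0.000937439
P(churn | x) = 0.00209099 / 0.003028429 ≈ 0.690

0.690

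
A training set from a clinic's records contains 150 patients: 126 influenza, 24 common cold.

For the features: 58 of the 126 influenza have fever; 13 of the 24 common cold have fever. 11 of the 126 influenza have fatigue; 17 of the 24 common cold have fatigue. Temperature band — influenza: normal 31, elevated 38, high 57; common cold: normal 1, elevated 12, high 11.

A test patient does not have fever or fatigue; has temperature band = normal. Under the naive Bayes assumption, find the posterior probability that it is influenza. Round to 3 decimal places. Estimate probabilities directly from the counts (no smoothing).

influenza: (126/150) × (68/126) × (115/126) × (31/126) ≈ 0.101797
common cold: (24/150) × (11/24) × (7/24) × (1/24) ≈ 0.000891204
P(influenza | x) = 0.101797 / 0.102688204 ≈ 0.991

0.991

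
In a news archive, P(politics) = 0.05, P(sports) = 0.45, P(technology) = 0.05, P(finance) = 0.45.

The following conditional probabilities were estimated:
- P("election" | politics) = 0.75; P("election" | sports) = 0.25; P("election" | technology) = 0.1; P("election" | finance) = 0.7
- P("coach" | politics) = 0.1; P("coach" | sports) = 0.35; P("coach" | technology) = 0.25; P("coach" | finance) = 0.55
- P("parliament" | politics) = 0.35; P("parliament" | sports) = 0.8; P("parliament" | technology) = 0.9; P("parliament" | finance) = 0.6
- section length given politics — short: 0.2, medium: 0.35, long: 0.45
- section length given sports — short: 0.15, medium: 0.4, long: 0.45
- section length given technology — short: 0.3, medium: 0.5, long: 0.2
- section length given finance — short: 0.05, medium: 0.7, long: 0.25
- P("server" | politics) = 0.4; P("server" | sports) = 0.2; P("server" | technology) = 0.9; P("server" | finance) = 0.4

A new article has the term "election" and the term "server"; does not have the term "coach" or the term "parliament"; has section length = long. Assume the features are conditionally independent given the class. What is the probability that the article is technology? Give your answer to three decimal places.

0.006

politics: 0.05 × 0.75 × (1−0.1) × (1−0.35) × 0.45 × 0.4 = 0.00394875
sports: 0.45 × 0.25 × (1−0.35) × (1−0.8) × 0.45 × 0.2 = 0.00131625
technology: 0.05 × 0.1 × (1−0.25) × (1−0.9) × 0.2 × 0.9 = 0.0000675
finance: 0.45 × 0.7 × (1−0.55) × (1−0.6) × 0.25 × 0.4 = 0.00567
P(technology | x) = 0.0000675 / 0.0110025 ≈ 0.006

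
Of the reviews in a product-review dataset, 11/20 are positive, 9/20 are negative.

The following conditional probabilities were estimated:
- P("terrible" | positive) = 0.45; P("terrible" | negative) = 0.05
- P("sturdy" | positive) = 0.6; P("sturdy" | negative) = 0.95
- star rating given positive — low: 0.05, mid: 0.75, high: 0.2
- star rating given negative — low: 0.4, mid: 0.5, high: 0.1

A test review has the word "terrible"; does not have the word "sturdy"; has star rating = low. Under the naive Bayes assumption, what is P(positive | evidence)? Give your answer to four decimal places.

0.9167

positive: 0.55 × 0.45 × (1−0.6) × 0.05 = 0.00495
negative: 0.45 × 0.05 × (1−0.95) × 0.4 = 0.00045
P(positive | x) = 0.00495 / 0.0054 ≈ 0.9167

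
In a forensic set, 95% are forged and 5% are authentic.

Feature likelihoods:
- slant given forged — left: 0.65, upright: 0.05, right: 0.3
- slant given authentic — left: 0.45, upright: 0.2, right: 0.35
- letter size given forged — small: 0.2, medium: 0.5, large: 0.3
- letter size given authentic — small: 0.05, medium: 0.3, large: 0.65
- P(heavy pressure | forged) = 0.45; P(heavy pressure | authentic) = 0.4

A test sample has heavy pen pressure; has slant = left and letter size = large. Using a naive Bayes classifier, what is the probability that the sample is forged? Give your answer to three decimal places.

forged: 0.95 × 0.65 × 0.3 × 0.45 = 0.0833625
authentic: 0.05 × 0.45 × 0.65 × 0.4 = 0.00585
P(forged | x) = 0.0833625 / 0.0892125 ≈ 0.934

0.934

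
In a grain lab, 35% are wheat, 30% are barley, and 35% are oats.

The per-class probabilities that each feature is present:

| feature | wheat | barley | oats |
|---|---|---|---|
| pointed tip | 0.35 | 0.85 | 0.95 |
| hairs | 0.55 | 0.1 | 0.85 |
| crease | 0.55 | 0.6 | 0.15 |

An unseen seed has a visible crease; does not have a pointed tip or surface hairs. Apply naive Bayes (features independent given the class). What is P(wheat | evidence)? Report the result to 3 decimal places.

wheat: 0.35 × (1−0.35) × (1−0.55) × 0.55 = 0.05630625
barley: 0.3 × (1−0.85) × (1−0.1) × 0.6 = 0.0243
oats: 0.35 × (1−0.95) × (1−0.85) × 0.15 = 0.00039375
P(wheat | x) = 0.05630625 / 0.081 ≈ 0.695

0.695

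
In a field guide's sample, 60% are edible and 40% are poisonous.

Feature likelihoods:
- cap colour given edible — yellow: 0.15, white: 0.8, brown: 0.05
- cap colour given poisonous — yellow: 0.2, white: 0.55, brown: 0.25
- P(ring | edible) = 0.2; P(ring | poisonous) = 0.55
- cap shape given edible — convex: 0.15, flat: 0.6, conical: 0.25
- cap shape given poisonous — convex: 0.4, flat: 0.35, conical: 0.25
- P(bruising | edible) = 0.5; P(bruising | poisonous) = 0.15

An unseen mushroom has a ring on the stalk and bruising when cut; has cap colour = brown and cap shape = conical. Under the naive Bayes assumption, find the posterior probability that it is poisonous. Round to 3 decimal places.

0.733

edible: 0.6 × 0.05 × 0.2 × 0.25 × 0.5 = 0.00075
poisonous: 0.4 × 0.25 × 0.55 × 0.25 × 0.15 = 0.0020625
P(poisonous | x) = 0.0020625 / 0.0028125 ≈ 0.733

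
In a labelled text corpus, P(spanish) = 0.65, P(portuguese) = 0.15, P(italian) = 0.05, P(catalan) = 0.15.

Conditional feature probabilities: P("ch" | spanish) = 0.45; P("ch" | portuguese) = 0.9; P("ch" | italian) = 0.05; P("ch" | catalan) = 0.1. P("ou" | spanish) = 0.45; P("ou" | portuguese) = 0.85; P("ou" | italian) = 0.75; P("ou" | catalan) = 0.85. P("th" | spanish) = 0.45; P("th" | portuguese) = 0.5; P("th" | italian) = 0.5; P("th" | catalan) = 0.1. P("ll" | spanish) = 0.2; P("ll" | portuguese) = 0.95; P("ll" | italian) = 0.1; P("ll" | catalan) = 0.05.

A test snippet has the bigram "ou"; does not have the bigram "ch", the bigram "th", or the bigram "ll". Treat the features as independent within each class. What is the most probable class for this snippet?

catalan

spanish: 0.65 × (1−0.45) × 0.45 × (1−0.45) × (1−0.2) = 0.070785
portuguese: 0.15 × (1−0.9) × 0.85 × (1−0.5) × (1−0.95) = 0.00031875
italian: 0.05 × (1−0.05) × 0.75 × (1−0.5) × (1−0.1) = 0.01603125
catalan: 0.15 × (1−0.1) × 0.85 × (1−0.1) × (1−0.05) = 0.09811125
Highest score → catalan.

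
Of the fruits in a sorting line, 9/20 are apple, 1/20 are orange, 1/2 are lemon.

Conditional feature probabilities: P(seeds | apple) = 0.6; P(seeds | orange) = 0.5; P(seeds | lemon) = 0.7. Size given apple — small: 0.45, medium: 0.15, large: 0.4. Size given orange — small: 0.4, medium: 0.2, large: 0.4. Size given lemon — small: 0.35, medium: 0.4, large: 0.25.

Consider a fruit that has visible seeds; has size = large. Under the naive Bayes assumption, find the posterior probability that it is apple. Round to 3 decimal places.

apple: 0.45 × 0.6 × 0.4 = 0.108
orange: 0.05 × 0.5 × 0.4 = 0.01
lemon: 0.5 × 0.7 × 0.25 = 0.0875
P(apple | x) = 0.108 / 0.2055 ≈ 0.526

0.526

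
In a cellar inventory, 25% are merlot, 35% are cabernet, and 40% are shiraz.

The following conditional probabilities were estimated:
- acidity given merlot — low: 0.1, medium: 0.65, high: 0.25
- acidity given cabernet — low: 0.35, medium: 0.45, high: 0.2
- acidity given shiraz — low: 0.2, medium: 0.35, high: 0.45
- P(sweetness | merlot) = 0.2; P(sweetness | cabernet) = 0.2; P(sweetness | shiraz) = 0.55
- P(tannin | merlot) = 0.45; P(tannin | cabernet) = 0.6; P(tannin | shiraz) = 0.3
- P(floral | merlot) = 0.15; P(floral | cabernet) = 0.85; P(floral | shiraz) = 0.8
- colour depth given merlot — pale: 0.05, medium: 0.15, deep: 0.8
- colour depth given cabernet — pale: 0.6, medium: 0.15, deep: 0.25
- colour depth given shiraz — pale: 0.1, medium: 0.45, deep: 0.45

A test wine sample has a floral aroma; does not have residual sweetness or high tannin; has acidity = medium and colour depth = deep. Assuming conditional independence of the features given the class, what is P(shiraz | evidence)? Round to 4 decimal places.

merlot: 0.25 × 0.65 × (1−0.2) × (1−0.45) × 0.15 × 0.8 = 0.00858
cabernet: 0.35 × 0.45 × (1−0.2) × (1−0.6) × 0.85 × 0.25 = 0.01071
shiraz: 0.4 × 0.35 × (1−0.55) × (1−0.3) × 0.8 × 0.45 = 0.015876
P(shiraz | x) = 0.015876 / 0.035166 ≈ 0.4515

0.4515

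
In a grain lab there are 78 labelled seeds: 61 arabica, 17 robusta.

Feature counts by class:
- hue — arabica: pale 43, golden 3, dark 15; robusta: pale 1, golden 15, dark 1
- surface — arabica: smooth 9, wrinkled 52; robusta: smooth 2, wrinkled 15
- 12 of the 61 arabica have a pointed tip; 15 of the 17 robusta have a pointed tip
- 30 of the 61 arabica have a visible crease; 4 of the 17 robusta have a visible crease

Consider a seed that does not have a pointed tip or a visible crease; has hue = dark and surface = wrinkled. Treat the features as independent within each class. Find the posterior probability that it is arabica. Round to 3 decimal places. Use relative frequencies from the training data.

0.985

arabica: (61/78) × (15/61) × (52/61) × (49/61) × (31/61) ≈ 0.0669219
robusta: (17/78) × (1/17) × (15/17) × (2/17) × (13/17) ≈ 0.00101771
P(arabica | x) = 0.0669219 / 0.06793961 ≈ 0.985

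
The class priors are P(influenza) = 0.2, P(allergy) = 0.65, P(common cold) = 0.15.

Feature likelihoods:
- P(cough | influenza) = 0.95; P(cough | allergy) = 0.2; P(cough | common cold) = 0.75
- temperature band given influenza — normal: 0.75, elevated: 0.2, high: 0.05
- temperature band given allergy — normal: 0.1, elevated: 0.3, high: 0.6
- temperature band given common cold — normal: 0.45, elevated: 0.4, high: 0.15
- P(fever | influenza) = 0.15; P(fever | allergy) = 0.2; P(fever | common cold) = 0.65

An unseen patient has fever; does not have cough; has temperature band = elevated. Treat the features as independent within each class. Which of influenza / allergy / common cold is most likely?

influenza: 0.2 × (1−0.95) × 0.2 × 0.15 = 0.0003
allergy: 0.65 × (1−0.2) × 0.3 × 0.2 = 0.0312
common cold: 0.15 × (1−0.75) × 0.4 × 0.65 = 0.00975
Highest score → allergy.

allergy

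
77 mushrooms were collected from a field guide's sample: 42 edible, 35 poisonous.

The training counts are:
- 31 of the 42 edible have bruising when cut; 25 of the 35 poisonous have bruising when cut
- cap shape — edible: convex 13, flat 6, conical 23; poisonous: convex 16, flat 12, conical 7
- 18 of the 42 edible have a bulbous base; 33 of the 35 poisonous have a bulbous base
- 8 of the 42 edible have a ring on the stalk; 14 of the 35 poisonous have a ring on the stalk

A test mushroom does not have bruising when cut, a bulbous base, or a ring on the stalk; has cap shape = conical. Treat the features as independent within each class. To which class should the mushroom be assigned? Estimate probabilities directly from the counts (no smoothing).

edible: (42/77) × (11/42) × (23/42) × (24/42) × (34/42) ≈ 0.0361886
poisonous: (35/77) × (10/35) × (7/35) × (2/35) × (21/35) ≈ 0.000890538
Highest score → edible.

edible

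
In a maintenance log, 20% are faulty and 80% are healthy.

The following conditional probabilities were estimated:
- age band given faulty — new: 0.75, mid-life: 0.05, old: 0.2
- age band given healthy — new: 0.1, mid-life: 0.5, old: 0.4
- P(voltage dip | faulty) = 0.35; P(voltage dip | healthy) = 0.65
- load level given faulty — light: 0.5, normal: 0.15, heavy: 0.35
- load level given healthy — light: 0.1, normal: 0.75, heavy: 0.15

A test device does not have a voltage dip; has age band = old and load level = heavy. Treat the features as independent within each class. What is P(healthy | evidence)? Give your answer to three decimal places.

0.649

faulty: 0.2 × 0.2 × (1−0.35) × 0.35 = 0.0091
healthy: 0.8 × 0.4 × (1−0.65) × 0.15 = 0.0168
P(healthy | x) = 0.0168 / 0.0259 ≈ 0.649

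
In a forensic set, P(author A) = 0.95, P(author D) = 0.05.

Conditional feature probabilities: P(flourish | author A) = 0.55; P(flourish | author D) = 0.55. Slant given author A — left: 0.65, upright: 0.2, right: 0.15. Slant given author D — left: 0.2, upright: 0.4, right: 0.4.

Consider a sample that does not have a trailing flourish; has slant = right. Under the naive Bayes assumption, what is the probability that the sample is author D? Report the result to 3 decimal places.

author A: 0.95 × (1−0.55) × 0.15 = 0.064125
author D: 0.05 × (1−0.55) × 0.4 = 0.009
P(author D | x) = 0.009 / 0.073125 ≈ 0.123

0.123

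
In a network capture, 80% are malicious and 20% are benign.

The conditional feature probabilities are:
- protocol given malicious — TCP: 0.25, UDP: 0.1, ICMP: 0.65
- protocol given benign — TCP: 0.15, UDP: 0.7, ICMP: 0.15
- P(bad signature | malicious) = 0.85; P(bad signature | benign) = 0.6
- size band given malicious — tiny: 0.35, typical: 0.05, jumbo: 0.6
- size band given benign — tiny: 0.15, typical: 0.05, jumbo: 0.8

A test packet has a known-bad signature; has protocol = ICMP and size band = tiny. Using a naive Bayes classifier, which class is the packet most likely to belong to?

malicious: 0.8 × 0.65 × 0.85 × 0.35 = 0.1547
benign: 0.2 × 0.15 × 0.6 × 0.15 = 0.0027
Highest score → malicious.

malicious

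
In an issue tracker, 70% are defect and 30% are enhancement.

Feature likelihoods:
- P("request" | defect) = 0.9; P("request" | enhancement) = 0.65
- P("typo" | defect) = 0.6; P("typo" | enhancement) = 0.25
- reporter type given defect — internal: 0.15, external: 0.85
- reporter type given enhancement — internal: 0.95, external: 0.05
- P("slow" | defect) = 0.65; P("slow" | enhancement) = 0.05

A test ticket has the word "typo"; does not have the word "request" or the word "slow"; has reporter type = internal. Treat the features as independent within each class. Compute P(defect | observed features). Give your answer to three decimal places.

defect: 0.7 × (1−0.9) × 0.6 × 0.15 × (1−0.65) = 0.002205
enhancement: 0.3 × (1−0.65) × 0.25 × 0.95 × (1−0.05) = 0.023690625
P(defect | x) = 0.002205 / 0.025895625 ≈ 0.085

0.085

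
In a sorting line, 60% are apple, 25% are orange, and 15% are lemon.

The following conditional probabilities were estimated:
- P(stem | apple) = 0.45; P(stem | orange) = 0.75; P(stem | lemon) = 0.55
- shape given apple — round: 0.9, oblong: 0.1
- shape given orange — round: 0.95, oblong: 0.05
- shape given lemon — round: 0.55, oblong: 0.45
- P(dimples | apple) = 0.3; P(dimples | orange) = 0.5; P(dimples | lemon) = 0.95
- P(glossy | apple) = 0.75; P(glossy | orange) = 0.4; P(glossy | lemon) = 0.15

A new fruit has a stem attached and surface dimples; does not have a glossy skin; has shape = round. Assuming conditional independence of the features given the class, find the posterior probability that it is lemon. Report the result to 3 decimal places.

apple: 0.6 × 0.45 × 0.9 × 0.3 × (1−0.75) = 0.018225
orange: 0.25 × 0.75 × 0.95 × 0.5 × (1−0.4) = 0.0534375
lemon: 0.15 × 0.55 × 0.55 × 0.95 × (1−0.15) = 0.0366403125
P(lemon | x) = 0.0366403125 / 0.1083028125 ≈ 0.338

0.338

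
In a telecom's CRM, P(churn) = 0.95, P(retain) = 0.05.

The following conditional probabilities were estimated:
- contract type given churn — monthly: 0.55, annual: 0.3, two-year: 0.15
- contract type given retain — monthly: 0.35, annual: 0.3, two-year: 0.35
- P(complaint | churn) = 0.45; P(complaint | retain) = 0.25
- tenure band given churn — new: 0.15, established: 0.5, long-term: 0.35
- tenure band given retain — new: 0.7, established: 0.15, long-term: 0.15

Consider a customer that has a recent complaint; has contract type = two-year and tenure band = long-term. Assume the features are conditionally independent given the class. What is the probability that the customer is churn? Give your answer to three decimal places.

churn: 0.95 × 0.15 × 0.45 × 0.35 = 0.02244375
retain: 0.05 × 0.35 × 0.25 × 0.15 = 0.00065625
P(churn | x) = 0.02244375 / 0.0231 ≈ 0.972

0.972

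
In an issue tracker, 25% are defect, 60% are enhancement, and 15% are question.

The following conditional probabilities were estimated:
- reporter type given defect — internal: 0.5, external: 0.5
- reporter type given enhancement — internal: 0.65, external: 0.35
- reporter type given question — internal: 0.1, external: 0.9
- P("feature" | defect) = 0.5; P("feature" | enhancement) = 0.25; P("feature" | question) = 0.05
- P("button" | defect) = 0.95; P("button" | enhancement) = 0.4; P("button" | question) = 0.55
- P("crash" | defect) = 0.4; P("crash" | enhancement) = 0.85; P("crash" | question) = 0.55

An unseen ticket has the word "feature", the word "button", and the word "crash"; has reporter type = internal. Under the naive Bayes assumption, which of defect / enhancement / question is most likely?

enhancement

defect: 0.25 × 0.5 × 0.5 × 0.95 × 0.4 = 0.02375
enhancement: 0.6 × 0.65 × 0.25 × 0.4 × 0.85 = 0.03315
question: 0.15 × 0.1 × 0.05 × 0.55 × 0.55 = 0.000226875
Highest score → enhancement.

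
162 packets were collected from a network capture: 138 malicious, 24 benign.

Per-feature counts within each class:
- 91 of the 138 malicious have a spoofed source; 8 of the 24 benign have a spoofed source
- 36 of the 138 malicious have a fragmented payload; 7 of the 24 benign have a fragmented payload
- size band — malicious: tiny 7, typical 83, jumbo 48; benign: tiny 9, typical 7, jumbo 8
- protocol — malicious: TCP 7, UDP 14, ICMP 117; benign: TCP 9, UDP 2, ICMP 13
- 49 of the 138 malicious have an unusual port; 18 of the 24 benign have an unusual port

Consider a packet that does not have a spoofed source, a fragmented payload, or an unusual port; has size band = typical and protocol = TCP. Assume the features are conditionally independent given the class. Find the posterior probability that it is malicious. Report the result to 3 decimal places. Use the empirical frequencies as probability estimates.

0.688

malicious: (138/162) × (47/138) × (102/138) × (83/138) × (7/138) × (89/138) ≈ 0.00421923
benign: (24/162) × (16/24) × (17/24) × (7/24) × (9/24) × (6/24) ≈ 0.00191294
P(malicious | x) = 0.00421923 / 0.00613217 ≈ 0.688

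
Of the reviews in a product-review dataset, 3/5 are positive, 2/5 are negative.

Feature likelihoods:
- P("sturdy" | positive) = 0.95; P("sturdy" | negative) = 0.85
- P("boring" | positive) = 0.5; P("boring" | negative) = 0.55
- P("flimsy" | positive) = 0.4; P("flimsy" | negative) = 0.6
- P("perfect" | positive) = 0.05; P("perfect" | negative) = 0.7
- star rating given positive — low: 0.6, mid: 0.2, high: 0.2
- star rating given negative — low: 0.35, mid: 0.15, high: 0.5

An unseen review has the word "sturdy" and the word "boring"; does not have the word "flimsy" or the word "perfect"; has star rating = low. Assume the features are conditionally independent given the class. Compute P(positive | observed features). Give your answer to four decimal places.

0.9254

positive: 0.6 × 0.95 × 0.5 × (1−0.4) × (1−0.05) × 0.6 = 0.09747
negative: 0.4 × 0.85 × 0.55 × (1−0.6) × (1−0.7) × 0.35 = 0.007854
P(positive | x) = 0.09747 / 0.105324 ≈ 0.9254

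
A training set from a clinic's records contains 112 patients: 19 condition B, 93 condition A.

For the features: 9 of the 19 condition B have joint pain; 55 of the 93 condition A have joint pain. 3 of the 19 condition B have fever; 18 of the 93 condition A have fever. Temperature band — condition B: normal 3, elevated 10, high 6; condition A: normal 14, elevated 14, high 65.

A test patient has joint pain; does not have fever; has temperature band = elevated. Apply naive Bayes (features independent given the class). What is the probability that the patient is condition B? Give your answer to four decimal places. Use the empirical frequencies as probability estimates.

0.3740

condition B: (19/112) × (9/19) × (16/19) × (10/19) ≈ 0.0356154
condition A: (93/112) × (55/93) × (75/93) × (14/93) ≈ 0.0596167
P(condition B | x) = 0.0356154 / 0.0952321 ≈ 0.3740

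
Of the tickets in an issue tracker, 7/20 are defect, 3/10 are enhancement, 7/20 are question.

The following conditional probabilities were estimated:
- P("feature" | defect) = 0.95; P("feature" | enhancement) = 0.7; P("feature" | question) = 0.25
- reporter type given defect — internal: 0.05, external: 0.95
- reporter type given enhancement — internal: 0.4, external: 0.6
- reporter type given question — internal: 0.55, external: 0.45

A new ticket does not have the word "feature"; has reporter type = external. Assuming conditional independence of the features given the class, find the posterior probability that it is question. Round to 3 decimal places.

0.626

defect: 0.35 × (1−0.95) × 0.95 = 0.016625
enhancement: 0.3 × (1−0.7) × 0.6 = 0.054
question: 0.35 × (1−0.25) × 0.45 = 0.118125
P(question | x) = 0.118125 / 0.18875 ≈ 0.626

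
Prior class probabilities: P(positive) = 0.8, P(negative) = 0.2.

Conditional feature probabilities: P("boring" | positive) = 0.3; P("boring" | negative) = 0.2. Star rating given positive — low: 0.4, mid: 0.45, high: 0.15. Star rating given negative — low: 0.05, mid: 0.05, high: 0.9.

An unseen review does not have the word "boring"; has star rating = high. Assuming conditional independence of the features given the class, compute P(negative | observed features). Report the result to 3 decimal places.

positive: 0.8 × (1−0.3) × 0.15 = 0.084
negative: 0.2 × (1−0.2) × 0.9 = 0.144
P(negative | x) = 0.144 / 0.228 ≈ 0.632

0.632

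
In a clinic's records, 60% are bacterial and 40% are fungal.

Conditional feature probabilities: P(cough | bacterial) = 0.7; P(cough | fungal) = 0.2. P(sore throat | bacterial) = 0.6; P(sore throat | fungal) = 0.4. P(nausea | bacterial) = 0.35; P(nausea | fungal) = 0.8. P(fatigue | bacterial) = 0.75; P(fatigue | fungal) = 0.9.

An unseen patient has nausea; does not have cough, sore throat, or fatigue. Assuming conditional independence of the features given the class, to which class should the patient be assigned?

bacterial: 0.6 × (1−0.7) × (1−0.6) × 0.35 × (1−0.75) = 0.0063
fungal: 0.4 × (1−0.2) × (1−0.4) × 0.8 × (1−0.9) = 0.01536
Highest score → fungal.

fungal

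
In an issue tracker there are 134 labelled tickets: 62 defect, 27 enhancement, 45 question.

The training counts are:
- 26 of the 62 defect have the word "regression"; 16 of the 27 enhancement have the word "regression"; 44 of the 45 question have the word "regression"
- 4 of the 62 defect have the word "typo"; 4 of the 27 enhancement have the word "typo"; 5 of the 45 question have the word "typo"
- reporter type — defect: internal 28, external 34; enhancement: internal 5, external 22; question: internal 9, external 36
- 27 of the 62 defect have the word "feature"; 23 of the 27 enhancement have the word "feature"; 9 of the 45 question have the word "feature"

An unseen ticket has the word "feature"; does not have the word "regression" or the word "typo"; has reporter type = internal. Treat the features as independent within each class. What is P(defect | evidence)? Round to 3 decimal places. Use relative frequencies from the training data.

0.814

defect: (62/134) × (36/62) × (58/62) × (28/62) × (27/62) ≈ 0.0494279
enhancement: (27/134) × (11/27) × (23/27) × (5/27) × (23/27) ≈ 0.0110312
question: (45/134) × (1/45) × (40/45) × (9/45) × (9/45) ≈ 0.00026534
P(defect | x) = 0.0494279 / 0.06072444 ≈ 0.814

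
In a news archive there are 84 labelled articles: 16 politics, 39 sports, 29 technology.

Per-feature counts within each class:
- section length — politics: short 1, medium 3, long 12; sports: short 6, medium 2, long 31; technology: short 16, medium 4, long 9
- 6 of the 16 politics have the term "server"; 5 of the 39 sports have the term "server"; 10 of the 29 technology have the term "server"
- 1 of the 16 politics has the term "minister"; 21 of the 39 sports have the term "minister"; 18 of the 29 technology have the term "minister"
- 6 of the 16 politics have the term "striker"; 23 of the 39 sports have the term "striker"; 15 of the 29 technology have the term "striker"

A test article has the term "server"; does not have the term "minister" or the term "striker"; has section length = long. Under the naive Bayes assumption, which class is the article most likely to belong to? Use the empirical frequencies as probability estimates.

politics: (16/84) × (12/16) × (6/16) × (15/16) × (10/16) ≈ 0.0313895
sports: (39/84) × (31/39) × (5/39) × (18/39) × (16/39) ≈ 0.00895883
technology: (29/84) × (9/29) × (10/29) × (11/29) × (14/29) ≈ 0.00676535
Highest score → politics.

politics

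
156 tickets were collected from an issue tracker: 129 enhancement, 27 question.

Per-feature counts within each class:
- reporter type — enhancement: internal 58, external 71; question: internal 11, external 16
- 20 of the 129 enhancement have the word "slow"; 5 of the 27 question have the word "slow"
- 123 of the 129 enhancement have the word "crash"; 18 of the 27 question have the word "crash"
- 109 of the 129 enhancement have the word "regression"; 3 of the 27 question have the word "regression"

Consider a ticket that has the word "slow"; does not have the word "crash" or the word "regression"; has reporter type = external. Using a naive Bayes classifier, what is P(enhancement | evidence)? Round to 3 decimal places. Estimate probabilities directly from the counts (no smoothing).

0.083

enhancement: (129/156) × (71/129) × (20/129) × (6/129) × (20/129) ≈ 0.000508834
question: (27/156) × (16/27) × (5/27) × (9/27) × (24/27) ≈ 0.00562766
P(enhancement | x) = 0.000508834 / 0.006136494 ≈ 0.083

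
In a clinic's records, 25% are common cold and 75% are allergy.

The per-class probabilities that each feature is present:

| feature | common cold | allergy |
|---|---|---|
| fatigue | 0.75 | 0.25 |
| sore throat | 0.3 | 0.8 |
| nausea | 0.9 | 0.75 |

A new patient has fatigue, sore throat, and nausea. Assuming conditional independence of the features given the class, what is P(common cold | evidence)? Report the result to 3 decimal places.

0.310

common cold: 0.25 × 0.75 × 0.3 × 0.9 = 0.050625
allergy: 0.75 × 0.25 × 0.8 × 0.75 = 0.1125
P(common cold | x) = 0.050625 / 0.163125 ≈ 0.310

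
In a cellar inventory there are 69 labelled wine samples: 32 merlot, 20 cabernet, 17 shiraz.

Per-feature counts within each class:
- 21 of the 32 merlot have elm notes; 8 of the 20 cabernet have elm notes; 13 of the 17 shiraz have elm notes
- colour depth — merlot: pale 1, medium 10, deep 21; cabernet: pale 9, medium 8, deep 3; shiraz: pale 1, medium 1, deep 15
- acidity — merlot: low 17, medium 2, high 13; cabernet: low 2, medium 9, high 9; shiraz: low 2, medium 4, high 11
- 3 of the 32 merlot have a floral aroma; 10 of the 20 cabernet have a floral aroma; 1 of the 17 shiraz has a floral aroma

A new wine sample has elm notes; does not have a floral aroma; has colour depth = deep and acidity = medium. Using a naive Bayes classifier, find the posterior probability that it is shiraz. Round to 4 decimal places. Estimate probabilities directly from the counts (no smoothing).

0.7074

merlot: (32/69) × (21/32) × (21/32) × (2/32) × (29/32) ≈ 0.0113127
cabernet: (20/69) × (8/20) × (3/20) × (9/20) × (10/20) ≈ 0.00391304
shiraz: (17/69) × (13/17) × (15/17) × (4/17) × (16/17) ≈ 0.0368145
P(shiraz | x) = 0.0368145 / 0.05204024 ≈ 0.7074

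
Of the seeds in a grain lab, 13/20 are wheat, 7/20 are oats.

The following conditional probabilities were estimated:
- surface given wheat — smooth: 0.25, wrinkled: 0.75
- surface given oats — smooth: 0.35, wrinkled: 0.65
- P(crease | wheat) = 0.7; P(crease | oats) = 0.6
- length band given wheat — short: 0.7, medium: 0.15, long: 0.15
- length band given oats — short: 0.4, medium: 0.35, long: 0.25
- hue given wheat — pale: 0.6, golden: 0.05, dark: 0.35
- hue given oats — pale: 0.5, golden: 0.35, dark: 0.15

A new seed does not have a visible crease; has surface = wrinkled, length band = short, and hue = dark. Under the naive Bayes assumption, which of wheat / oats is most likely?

wheat: 0.65 × 0.75 × (1−0.7) × 0.7 × 0.35 = 0.03583125
oats: 0.35 × 0.65 × (1−0.6) × 0.4 × 0.15 = 0.00546
Highest score → wheat.

wheat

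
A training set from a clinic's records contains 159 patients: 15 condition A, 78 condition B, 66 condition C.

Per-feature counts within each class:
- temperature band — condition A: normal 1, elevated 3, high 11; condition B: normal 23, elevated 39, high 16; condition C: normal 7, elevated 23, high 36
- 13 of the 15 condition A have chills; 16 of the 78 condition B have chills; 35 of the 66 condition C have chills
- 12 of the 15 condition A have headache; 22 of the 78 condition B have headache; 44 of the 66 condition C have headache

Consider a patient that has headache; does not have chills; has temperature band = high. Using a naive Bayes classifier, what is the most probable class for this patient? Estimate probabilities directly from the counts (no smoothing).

condition A: (15/159) × (11/15) × (2/15) × (12/15) ≈ 0.00737945
condition B: (78/159) × (16/78) × (62/78) × (22/78) ≈ 0.0225605
condition C: (66/159) × (36/66) × (31/66) × (44/66) ≈ 0.0708977
Highest score → condition C.

condition C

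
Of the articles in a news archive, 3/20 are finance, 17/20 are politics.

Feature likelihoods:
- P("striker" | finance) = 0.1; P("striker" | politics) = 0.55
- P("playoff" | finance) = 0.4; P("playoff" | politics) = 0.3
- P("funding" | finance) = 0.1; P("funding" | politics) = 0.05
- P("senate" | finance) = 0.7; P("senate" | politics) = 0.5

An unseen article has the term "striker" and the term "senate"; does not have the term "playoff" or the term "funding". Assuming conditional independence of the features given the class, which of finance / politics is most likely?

finance: 0.15 × 0.1 × (1−0.4) × (1−0.1) × 0.7 = 0.00567
politics: 0.85 × 0.55 × (1−0.3) × (1−0.05) × 0.5 = 0.15544375
Highest score → politics.

politics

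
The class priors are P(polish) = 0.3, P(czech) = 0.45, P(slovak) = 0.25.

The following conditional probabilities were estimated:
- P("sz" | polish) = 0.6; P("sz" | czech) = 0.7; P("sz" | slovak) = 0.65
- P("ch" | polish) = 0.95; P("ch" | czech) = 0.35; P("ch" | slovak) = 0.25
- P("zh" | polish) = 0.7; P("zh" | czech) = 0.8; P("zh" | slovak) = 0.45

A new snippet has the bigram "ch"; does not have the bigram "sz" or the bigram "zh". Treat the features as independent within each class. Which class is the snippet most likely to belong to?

polish

polish: 0.3 × (1−0.6) × 0.95 × (1−0.7) = 0.0342
czech: 0.45 × (1−0.7) × 0.35 × (1−0.8) = 0.00945
slovak: 0.25 × (1−0.65) × 0.25 × (1−0.45) = 0.01203125
Highest score → polish.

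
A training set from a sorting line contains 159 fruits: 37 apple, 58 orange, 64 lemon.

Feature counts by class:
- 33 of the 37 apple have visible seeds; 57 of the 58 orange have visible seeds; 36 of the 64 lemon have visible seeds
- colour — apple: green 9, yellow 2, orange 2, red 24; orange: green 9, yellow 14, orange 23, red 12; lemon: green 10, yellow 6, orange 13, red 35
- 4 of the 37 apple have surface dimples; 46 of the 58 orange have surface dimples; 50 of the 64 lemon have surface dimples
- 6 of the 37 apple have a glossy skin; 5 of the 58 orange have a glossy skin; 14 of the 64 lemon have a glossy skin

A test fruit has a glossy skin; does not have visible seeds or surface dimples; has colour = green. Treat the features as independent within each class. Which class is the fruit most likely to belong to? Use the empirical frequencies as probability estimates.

apple: (37/159) × (4/37) × (9/37) × (33/37) × (6/37) ≈ 0.000885045
orange: (58/159) × (1/58) × (9/58) × (12/58) × (5/58) ≈ 0.0000174065
lemon: (64/159) × (28/64) × (10/64) × (14/64) × (14/64) ≈ 0.00131667
Highest score → lemon.

lemon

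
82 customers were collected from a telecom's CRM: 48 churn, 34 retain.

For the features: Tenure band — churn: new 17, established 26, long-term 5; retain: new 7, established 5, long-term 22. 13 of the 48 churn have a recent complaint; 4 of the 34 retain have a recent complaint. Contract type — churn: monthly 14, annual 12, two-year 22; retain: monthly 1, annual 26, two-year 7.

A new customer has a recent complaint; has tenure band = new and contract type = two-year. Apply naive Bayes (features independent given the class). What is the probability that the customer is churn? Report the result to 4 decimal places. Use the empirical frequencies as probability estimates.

churn: (48/82) × (17/48) × (13/48) × (22/48) ≈ 0.0257347
retain: (34/82) × (7/34) × (4/34) × (7/34) ≈ 0.00206769
P(churn | x) = 0.0257347 / 0.02780239 ≈ 0.9256

0.9256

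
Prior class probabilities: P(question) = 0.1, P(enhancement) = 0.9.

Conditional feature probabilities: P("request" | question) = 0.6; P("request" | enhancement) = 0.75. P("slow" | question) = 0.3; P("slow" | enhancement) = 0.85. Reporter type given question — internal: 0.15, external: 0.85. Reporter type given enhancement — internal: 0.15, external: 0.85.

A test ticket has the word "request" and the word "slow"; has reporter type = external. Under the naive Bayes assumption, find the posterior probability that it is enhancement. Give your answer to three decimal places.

question: 0.1 × 0.6 × 0.3 × 0.85 = 0.0153
enhancement: 0.9 × 0.75 × 0.85 × 0.85 = 0.4876875
P(enhancement | x) = 0.4876875 / 0.5029875 ≈ 0.970

0.970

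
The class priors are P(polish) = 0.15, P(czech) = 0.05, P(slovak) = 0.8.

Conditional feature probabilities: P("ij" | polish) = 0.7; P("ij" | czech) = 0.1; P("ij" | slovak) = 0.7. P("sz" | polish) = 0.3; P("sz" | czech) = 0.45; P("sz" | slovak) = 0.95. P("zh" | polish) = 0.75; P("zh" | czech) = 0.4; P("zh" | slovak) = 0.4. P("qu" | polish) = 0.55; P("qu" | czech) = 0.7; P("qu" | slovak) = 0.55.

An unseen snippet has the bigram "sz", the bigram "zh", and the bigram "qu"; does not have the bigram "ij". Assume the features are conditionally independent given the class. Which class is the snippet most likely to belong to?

polish: 0.15 × (1−0.7) × 0.3 × 0.75 × 0.55 = 0.00556875
czech: 0.05 × (1−0.1) × 0.45 × 0.4 × 0.7 = 0.00567
slovak: 0.8 × (1−0.7) × 0.95 × 0.4 × 0.55 = 0.05016
Highest score → slovak.

slovak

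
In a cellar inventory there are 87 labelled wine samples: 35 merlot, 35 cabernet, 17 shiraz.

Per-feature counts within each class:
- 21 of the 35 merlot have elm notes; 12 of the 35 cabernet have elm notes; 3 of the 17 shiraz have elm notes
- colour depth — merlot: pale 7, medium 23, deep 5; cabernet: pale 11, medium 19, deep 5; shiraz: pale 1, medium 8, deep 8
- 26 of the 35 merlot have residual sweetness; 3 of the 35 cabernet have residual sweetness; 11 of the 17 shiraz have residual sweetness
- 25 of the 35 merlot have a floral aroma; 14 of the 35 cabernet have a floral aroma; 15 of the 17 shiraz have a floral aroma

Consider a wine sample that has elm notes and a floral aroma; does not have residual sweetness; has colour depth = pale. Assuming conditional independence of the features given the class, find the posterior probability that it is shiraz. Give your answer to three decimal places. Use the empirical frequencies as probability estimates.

0.025

merlot: (35/87) × (21/35) × (7/35) × (9/35) × (25/35) ≈ 0.008867
cabernet: (35/87) × (12/35) × (11/35) × (32/35) × (14/35) ≈ 0.0158536
shiraz: (17/87) × (3/17) × (1/17) × (6/17) × (15/17) ≈ 0.000631681
P(shiraz | x) = 0.000631681 / 0.025352281 ≈ 0.025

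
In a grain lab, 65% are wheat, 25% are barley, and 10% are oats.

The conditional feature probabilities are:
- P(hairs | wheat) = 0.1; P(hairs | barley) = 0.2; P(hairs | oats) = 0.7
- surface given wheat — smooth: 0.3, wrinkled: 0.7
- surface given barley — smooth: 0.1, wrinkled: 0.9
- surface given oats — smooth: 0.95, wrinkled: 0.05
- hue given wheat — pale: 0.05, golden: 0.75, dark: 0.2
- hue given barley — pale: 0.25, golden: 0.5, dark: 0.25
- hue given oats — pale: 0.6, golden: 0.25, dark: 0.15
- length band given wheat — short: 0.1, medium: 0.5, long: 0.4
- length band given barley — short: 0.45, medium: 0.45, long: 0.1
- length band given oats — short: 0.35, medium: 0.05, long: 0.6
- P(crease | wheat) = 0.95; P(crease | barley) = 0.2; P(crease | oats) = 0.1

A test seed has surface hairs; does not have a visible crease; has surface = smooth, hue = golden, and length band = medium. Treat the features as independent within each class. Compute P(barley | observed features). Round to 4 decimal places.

0.4469

wheat: 0.65 × 0.1 × 0.3 × 0.75 × 0.5 × (1−0.95) = 0.000365625
barley: 0.25 × 0.2 × 0.1 × 0.5 × 0.45 × (1−0.2) = 0.0009
oats: 0.1 × 0.7 × 0.95 × 0.25 × 0.05 × (1−0.1) = 0.000748125
P(barley | x) = 0.0009 / 0.00201375 ≈ 0.4469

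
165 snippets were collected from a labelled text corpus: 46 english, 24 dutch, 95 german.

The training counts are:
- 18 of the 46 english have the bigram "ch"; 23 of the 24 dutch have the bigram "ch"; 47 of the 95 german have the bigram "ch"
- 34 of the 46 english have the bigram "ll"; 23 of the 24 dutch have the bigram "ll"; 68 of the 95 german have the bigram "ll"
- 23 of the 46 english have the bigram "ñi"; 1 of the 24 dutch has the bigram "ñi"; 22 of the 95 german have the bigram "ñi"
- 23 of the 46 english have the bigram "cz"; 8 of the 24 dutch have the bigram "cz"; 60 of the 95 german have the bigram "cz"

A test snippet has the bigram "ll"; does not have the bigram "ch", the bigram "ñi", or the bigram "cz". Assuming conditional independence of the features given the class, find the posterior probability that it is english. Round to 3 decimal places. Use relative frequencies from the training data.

english: (46/165) × (28/46) × (34/46) × (23/46) × (23/46) ≈ 0.031357
dutch: (24/165) × (1/24) × (23/24) × (23/24) × (16/24) ≈ 0.00371072
german: (95/165) × (48/95) × (68/95) × (73/95) × (35/95) ≈ 0.0589503
P(english | x) = 0.031357 / 0.09401802 ≈ 0.334

0.334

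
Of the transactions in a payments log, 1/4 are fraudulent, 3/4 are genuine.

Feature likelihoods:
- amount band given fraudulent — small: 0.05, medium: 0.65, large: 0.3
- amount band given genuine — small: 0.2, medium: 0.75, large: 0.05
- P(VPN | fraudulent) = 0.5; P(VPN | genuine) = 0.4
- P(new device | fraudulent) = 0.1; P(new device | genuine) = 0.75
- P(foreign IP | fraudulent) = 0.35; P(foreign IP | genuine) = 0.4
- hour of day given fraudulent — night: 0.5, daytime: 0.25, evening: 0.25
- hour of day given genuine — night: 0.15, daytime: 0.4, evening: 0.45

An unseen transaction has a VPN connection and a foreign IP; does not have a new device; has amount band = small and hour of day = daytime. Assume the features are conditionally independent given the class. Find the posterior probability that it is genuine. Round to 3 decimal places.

fraudulent: 0.25 × 0.05 × 0.5 × (1−0.1) × 0.35 × 0.25 = 0.0004921875
genuine: 0.75 × 0.2 × 0.4 × (1−0.75) × 0.4 × 0.4 = 0.0024
P(genuine | x) = 0.0024 / 0.0028921875 ≈ 0.830

0.830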